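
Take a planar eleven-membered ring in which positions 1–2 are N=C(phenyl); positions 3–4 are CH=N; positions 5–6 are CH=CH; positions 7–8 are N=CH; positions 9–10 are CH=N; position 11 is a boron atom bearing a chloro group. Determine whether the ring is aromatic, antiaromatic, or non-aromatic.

Check conjugation: every atom in a ring double bond is sp² and brings one electron to the p orbital; each sp² =N– keeps its lone pair in-plane and puts one electron into the π system; the boron has an empty p orbital — every position has a p orbital, so the cyclic π system is continuous.
π-electron count: 5 × 2 = 10 from the double-bond units + 0 from the B(chloro) atom = 10.
With 10 π electrons (n = 2), the Hückel 4n+2 condition holds.

Aromatic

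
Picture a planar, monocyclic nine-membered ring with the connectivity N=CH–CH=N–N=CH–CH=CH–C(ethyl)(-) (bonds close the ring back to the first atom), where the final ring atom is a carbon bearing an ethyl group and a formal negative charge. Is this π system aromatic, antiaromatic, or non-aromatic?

Aromatic

All ring atoms are sp² and supply a p orbital to the ring (every atom in a ring double bond is sp² and brings one electron to the p orbital; each =N– nitrogen is pyridine-type (lone pair in the sp² plane, one electron in the p orbital); the carbanion's lone pair occupies the p orbital); the conjugation is uninterrupted.
Tallying contributions gives 4 × 2 = 8 from the double-bond units + 2 from the C(ethyl)(-) atom = 10.
10 = 4(2) + 2, which satisfies Hückel's 4n+2 rule.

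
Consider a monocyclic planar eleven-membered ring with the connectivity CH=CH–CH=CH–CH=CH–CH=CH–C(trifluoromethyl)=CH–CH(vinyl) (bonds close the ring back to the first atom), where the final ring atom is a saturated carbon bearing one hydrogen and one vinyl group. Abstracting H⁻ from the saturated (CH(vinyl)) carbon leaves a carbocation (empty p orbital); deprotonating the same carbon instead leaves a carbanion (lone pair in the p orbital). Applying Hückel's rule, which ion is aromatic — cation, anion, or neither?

Both ions have a continuous loop of p orbitals — each ring atom is sp².
Cation: 5 × 2 + 0 = 10 π electrons → 4(2)+2, aromatic.
Anion: 5 × 2 + 2 = 12 π electrons → 4(3), antiaromatic.

The cation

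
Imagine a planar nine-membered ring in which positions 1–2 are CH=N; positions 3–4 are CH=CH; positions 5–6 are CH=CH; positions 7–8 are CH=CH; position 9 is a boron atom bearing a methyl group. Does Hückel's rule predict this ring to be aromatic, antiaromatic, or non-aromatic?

All ring atoms are sp² and supply a p orbital to the ring (each doubly-bonded ring atom is sp² with one p-orbital electron; each =N– nitrogen is pyridine-type (lone pair in the sp² plane, one electron in the p orbital); the boron has an empty p orbital); the conjugation is uninterrupted.
Counting π electrons: 4 × 2 = 8 from the double-bond units + 0 from the B(methyl) atom = 8.
With 8 = 4·2 π electrons, Hückel's rule classifies the planar ring as antiaromatic.

Antiaromatic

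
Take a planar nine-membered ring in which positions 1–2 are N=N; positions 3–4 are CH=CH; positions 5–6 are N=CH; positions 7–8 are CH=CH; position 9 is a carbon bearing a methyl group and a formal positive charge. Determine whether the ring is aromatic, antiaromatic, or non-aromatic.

Antiaromatic

Check conjugation: the double-bond atoms are sp², each contributing one p electron; each =N– nitrogen is pyridine-type (lone pair in the sp² plane, one electron in the p orbital); the carbocation has an empty p orbital — every position has a p orbital, so the cyclic π system is continuous.
π-electron count: 4 × 2 = 8 from the double-bond units + 0 from the C(methyl)(+) atom = 8.
8 is a 4n count (n = 2), so the planar conjugated ring is antiaromatic.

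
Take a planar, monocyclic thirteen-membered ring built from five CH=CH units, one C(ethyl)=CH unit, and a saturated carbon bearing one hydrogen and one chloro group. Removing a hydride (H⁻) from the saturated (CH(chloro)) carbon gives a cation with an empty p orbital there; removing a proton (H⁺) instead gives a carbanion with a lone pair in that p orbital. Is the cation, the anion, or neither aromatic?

The anion

In either ion the ring is fully conjugated: every atom, including the new sp² carbon, supplies a p orbital.
Cation: 6 × 2 + 0 = 12 π electrons → 4(3), antiaromatic.
Anion: 6 × 2 + 2 = 14 π electrons → 4(3)+2, aromatic.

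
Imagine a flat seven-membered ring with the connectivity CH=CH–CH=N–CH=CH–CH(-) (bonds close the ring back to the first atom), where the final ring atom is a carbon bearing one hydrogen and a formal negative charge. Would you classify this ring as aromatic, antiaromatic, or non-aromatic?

The p orbitals form a continuous loop: each doubly-bonded ring atom is sp² with one p-orbital electron; the doubly-bonded nitrogens are pyridine-type — their lone pairs lie in the ring plane, leaving one electron in the p orbital; the carbanion's lone pair occupies the p orbital. The ring is fully conjugated.
Adding the contributions, 3 × 2 = 6 from the double-bond units + 2 from the CH(-) atom = 8.
With 8 = 4·2 π electrons, Hückel's rule classifies the planar ring as antiaromatic.

Antiaromatic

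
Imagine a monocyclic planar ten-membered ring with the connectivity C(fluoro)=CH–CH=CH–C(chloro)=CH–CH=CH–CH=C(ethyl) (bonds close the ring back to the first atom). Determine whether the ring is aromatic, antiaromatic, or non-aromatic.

Aromatic

All ring atoms are sp² and supply a p orbital to the ring (the double-bond atoms are sp², each contributing one p electron); the conjugation is uninterrupted.
Adding the contributions, 5 × 2 = 10 from the 5 double-bond units.
With 10 π electrons (n = 2), the Hückel 4n+2 condition holds.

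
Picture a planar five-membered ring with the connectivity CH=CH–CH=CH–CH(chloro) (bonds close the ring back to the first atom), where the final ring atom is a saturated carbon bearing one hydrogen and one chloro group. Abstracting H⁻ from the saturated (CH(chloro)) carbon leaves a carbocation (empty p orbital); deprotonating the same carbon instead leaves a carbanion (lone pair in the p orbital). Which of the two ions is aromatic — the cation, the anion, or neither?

The anion

Both ions have a continuous loop of p orbitals — each ring atom is sp².
Cation: 2 × 2 + 0 = 4 π electrons → 4(1), antiaromatic.
Anion: 2 × 2 + 2 = 6 π electrons → 4(1)+2, aromatic.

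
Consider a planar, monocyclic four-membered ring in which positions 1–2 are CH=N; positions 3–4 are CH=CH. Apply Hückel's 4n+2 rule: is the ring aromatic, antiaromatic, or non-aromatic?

Antiaromatic

All ring atoms are sp² and supply a p orbital to the ring (the double-bond atoms are sp², each contributing one p electron; each sp² =N– keeps its lone pair in-plane and puts one electron into the π system); the conjugation is uninterrupted.
Tallying contributions gives 2 × 2 = 4 from the 2 double-bond units.
4 = 4(1); a planar, fully conjugated 4n system is antiaromatic.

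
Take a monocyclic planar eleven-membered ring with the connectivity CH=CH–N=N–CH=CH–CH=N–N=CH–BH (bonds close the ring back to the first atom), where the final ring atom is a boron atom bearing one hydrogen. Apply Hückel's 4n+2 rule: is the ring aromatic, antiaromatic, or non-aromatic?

Every ring atom contributes a p orbital perpendicular to the ring (each doubly-bonded ring atom is sp² with one p-orbital electron; each sp² =N– keeps its lone pair in-plane and puts one electron into the π system; the boron has an empty p orbital), so the π system is cyclic and fully conjugated.
Adding the contributions, 5 × 2 = 10 from the double-bond units + 0 from the BH atom = 10.
10 = 4(2) + 2, which satisfies Hückel's 4n+2 rule.

Aromatic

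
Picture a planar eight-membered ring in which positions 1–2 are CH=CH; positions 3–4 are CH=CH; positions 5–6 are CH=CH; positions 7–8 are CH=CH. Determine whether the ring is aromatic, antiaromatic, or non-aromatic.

Check conjugation: the double-bond atoms are sp², each contributing one p electron — every position has a p orbital, so the cyclic π system is continuous.
Tallying contributions gives 4 × 2 = 8 from the 4 double-bond units.
8 = 4(2); a planar, fully conjugated 4n system is antiaromatic.
This is cyclooctatetraene.

Antiaromatic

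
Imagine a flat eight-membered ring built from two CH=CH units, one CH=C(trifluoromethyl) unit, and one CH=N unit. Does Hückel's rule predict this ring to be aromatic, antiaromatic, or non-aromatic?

Antiaromatic

Every ring atom contributes a p orbital perpendicular to the ring (the double-bond atoms are sp², each contributing one p electron; each =N– nitrogen is pyridine-type (lone pair in the sp² plane, one electron in the p orbital)), so the π system is cyclic and fully conjugated.
Tallying contributions gives 4 × 2 = 8 from the 4 double-bond units.
A 4n π count (8, n = 2) in a planar conjugated ring means antiaromatic.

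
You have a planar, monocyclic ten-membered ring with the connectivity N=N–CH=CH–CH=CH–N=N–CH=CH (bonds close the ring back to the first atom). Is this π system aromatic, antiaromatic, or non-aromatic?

Aromatic

Check conjugation: every atom in a ring double bond is sp² and brings one electron to the p orbital; each sp² =N– keeps its lone pair in-plane and puts one electron into the π system — every position has a p orbital, so the cyclic π system is continuous.
π-electron count: 5 × 2 = 10 from the 5 double-bond units.
With 10 π electrons (n = 2), the Hückel 4n+2 condition holds.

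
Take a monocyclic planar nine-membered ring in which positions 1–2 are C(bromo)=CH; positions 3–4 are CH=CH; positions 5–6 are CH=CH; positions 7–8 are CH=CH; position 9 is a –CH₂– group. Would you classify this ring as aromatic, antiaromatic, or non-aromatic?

Non-aromatic

The CH2 carbon is saturated: the tetrahedral CH₂ carbon is sp³ and has no p orbital in the ring π system. Conjugation is not continuous around the ring.
Broken conjugation rules out both aromaticity and antiaromaticity.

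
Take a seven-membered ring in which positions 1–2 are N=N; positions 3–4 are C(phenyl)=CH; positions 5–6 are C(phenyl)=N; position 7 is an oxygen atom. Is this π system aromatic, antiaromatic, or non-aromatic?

The p orbitals form a continuous loop: the double-bond atoms are sp², each contributing one p electron; the doubly-bonded nitrogens are pyridine-type — their lone pairs lie in the ring plane, leaving one electron in the p orbital; the oxygen donates one lone pair from its p orbital. The ring is fully conjugated.
Adding the contributions, 3 × 2 = 6 from the double-bond units + 2 from the O atom = 8.
8 is a 4n count (n = 2), so the planar conjugated ring is antiaromatic.

Antiaromatic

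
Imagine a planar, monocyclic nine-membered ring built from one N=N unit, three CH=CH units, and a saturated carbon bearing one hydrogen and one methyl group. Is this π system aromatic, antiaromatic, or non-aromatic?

Non-aromatic

The CH(methyl) carbon is saturated: that saturated carbon is sp³ and has no p orbital in the ring π system. Conjugation is not continuous around the ring.
Hückel's rule only applies to fully conjugated rings, so this one is simply non-aromatic.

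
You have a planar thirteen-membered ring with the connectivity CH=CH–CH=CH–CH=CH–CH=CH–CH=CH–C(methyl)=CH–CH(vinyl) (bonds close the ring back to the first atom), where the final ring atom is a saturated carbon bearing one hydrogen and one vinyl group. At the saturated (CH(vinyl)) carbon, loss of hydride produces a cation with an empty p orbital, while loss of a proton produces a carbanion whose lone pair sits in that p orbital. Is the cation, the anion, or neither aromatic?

In both ions every ring atom is sp² and contributes a p orbital, so both rings are fully conjugated.
Cation: 6 × 2 + 0 = 12 π electrons → 4(3), antiaromatic.
Anion: 6 × 2 + 2 = 14 π electrons → 4(3)+2, aromatic.

The anion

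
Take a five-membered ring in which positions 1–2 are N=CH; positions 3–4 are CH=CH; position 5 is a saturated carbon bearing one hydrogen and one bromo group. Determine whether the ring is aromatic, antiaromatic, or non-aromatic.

Because that saturated carbon is sp³ and has no p orbital in the ring π system at the CH(bromo) position, the π system cannot extend all the way around the ring.
A ring that is not fully conjugated cannot be aromatic or antiaromatic regardless of its π-electron count.

Non-aromatic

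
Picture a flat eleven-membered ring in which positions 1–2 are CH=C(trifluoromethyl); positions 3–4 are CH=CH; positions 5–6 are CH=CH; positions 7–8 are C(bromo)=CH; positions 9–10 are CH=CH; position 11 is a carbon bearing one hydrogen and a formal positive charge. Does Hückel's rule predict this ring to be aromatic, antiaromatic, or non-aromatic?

Every ring atom contributes a p orbital perpendicular to the ring (each doubly-bonded ring atom is sp² with one p-orbital electron; the carbocation has an empty p orbital), so the π system is cyclic and fully conjugated.
Adding the contributions, 5 × 2 = 10 from the double-bond units + 0 from the CH(+) atom = 10.
With 10 π electrons (n = 2), the Hückel 4n+2 condition holds.

Aromatic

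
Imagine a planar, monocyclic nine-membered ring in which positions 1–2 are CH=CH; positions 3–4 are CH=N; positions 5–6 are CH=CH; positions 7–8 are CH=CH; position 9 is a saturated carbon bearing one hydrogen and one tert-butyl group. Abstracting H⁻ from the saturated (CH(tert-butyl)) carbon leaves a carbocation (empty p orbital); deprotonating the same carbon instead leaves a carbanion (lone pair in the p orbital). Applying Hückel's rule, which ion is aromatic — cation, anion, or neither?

The anion

In either ion the ring is fully conjugated: every atom, including the new sp² carbon, supplies a p orbital.
Cation: 4 × 2 + 0 = 8 π electrons → 4(2), antiaromatic.
Anion: 4 × 2 + 2 = 10 π electrons → 4(2)+2, aromatic.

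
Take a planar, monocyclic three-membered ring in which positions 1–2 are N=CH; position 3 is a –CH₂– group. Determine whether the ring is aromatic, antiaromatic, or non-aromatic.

Non-aromatic

At the CH2 position, the tetrahedral CH₂ carbon is sp³ and has no p orbital in the ring π system; the ring's p-orbital overlap is broken there.
Without a continuous loop of overlapping p orbitals the Hückel electron count never comes into play.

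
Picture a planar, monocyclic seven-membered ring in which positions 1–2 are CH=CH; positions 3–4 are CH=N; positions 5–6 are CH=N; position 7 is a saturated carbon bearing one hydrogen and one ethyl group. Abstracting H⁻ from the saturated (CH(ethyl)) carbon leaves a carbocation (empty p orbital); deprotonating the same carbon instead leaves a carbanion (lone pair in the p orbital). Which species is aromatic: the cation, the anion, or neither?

The cation

In either ion the ring is fully conjugated: every atom, including the new sp² carbon, supplies a p orbital.
Cation: 3 × 2 + 0 = 6 π electrons → 4(1)+2, aromatic.
Anion: 3 × 2 + 2 = 8 π electrons → 4(2), antiaromatic.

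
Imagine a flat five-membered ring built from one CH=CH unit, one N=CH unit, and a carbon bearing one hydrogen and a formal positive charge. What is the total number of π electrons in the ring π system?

Check conjugation: each doubly-bonded ring atom is sp² with one p-orbital electron; the doubly-bonded nitrogens are pyridine-type — their lone pairs lie in the ring plane, leaving one electron in the p orbital; the carbocation has an empty p orbital — every position has a p orbital, so the cyclic π system is continuous.
π-electron count: 2 × 2 = 4 from the double-bond units + 0 from the CH(+) atom = 4.

4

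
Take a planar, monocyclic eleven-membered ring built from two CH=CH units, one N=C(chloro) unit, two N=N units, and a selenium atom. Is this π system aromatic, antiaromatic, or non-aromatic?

The p orbitals form a continuous loop: each doubly-bonded ring atom is sp² with one p-orbital electron; each =N– nitrogen is pyridine-type (lone pair in the sp² plane, one electron in the p orbital); the selenium donates one lone pair from its p orbital. The ring is fully conjugated.
Counting π electrons: 5 × 2 = 10 from the double-bond units + 2 from the Se atom = 12.
12 is a 4n count (n = 3), so the planar conjugated ring is antiaromatic.

Antiaromatic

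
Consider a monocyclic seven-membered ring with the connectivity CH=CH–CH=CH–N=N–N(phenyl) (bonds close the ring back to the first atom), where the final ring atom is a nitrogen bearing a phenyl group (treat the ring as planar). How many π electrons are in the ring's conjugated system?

8

Check conjugation: every atom in a ring double bond is sp² and brings one electron to the p orbital; the doubly-bonded nitrogens are pyridine-type — their lone pairs lie in the ring plane, leaving one electron in the p orbital; the pyrrole-type nitrogen donates its lone pair from the p orbital — every position has a p orbital, so the cyclic π system is continuous.
π-electron count: 3 × 2 = 6 from the double-bond units + 2 from the N(phenyl) atom = 8.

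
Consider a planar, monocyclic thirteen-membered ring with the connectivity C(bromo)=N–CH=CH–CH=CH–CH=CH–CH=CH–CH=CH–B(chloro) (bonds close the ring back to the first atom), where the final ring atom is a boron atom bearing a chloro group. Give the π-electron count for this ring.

12

The p orbitals form a continuous loop: every atom in a ring double bond is sp² and brings one electron to the p orbital; each =N– nitrogen is pyridine-type (lone pair in the sp² plane, one electron in the p orbital); the boron has an empty p orbital. The ring is fully conjugated.
Tallying contributions gives 6 × 2 = 12 from the double-bond units + 0 from the B(chloro) atom = 12.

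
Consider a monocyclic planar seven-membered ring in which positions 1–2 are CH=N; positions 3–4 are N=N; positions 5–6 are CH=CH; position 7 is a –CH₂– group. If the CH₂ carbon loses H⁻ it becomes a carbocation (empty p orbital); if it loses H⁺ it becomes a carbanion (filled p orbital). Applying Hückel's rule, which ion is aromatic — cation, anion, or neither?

In both ions every ring atom is sp² and contributes a p orbital, so both rings are fully conjugated.
Cation: 3 × 2 + 0 = 6 π electrons → 4(1)+2, aromatic.
Anion: 3 × 2 + 2 = 8 π electrons → 4(2), antiaromatic.

The cation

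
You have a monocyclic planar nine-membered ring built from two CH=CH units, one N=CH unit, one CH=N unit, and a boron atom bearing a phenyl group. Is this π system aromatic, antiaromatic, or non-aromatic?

Antiaromatic

Check conjugation: the double-bond atoms are sp², each contributing one p electron; each sp² =N– keeps its lone pair in-plane and puts one electron into the π system; the boron has an empty p orbital — every position has a p orbital, so the cyclic π system is continuous.
Tallying contributions gives 4 × 2 = 8 from the double-bond units + 0 from the B(phenyl) atom = 8.
A 4n π count (8, n = 2) in a planar conjugated ring means antiaromatic.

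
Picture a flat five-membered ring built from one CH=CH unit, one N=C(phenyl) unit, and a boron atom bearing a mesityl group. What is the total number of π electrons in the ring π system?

Every ring atom contributes a p orbital perpendicular to the ring (each doubly-bonded ring atom is sp² with one p-orbital electron; each =N– nitrogen is pyridine-type (lone pair in the sp² plane, one electron in the p orbital); the boron has an empty p orbital), so the π system is cyclic and fully conjugated.
Tallying contributions gives 2 × 2 = 4 from the double-bond units + 0 from the B(mesityl) atom = 4.

4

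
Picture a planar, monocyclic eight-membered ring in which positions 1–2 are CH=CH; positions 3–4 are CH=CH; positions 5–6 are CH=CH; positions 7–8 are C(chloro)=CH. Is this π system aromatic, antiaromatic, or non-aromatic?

Antiaromatic

Check conjugation: each doubly-bonded ring atom is sp² with one p-orbital electron — every position has a p orbital, so the cyclic π system is continuous.
π-electron count: 4 × 2 = 8 from the 4 double-bond units.
With 8 = 4·2 π electrons, Hückel's rule classifies the planar ring as antiaromatic.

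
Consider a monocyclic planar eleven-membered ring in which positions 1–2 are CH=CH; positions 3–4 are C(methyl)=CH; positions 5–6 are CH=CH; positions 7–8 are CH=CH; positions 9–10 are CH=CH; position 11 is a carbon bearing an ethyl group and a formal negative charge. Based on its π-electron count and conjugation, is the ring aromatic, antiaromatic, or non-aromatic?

Antiaromatic

Every ring atom contributes a p orbital perpendicular to the ring (every atom in a ring double bond is sp² and brings one electron to the p orbital; the carbanion's lone pair occupies the p orbital), so the π system is cyclic and fully conjugated.
Adding the contributions, 5 × 2 = 10 from the double-bond units + 2 from the C(ethyl)(-) atom = 12.
12 = 4(3); a planar, fully conjugated 4n system is antiaromatic.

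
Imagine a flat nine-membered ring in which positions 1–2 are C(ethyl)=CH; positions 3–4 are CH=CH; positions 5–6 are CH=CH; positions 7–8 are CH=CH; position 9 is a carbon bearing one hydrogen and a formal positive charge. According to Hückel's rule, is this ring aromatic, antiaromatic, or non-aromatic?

Antiaromatic

All ring atoms are sp² and supply a p orbital to the ring (every atom in a ring double bond is sp² and brings one electron to the p orbital; the carbocation has an empty p orbital); the conjugation is uninterrupted.
Counting π electrons: 4 × 2 = 8 from the double-bond units + 0 from the CH(+) atom = 8.
A 4n π count (8, n = 2) in a planar conjugated ring means antiaromatic.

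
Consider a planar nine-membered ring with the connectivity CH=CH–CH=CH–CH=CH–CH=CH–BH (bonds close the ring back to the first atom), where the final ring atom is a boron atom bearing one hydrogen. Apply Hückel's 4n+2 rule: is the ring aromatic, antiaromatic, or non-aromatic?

All ring atoms are sp² and supply a p orbital to the ring (the double-bond atoms are sp², each contributing one p electron; the boron has an empty p orbital); the conjugation is uninterrupted.
Adding the contributions, 4 × 2 = 8 from the double-bond units + 0 from the BH atom = 8.
A 4n π count (8, n = 2) in a planar conjugated ring means antiaromatic.

Antiaromatic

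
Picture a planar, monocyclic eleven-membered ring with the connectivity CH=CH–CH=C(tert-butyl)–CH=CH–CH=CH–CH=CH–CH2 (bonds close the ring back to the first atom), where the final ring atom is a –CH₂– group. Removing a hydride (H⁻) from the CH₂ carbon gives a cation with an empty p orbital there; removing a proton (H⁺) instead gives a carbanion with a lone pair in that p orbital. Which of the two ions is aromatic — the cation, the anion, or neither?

The cation

In either ion the ring is fully conjugated: every atom, including the new sp² carbon, supplies a p orbital.
Cation: 5 × 2 + 0 = 10 π electrons → 4(2)+2, aromatic.
Anion: 5 × 2 + 2 = 12 π electrons → 4(3), antiaromatic.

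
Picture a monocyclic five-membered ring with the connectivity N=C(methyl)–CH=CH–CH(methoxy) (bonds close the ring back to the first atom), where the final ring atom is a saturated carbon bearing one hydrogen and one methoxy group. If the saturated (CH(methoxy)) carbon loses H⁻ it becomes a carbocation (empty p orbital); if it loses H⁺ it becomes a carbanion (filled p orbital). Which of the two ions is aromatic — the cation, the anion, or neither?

The anion

In either ion the ring is fully conjugated: every atom, including the new sp² carbon, supplies a p orbital.
Cation: 2 × 2 + 0 = 4 π electrons → 4(1), antiaromatic.
Anion: 2 × 2 + 2 = 6 π electrons → 4(1)+2, aromatic.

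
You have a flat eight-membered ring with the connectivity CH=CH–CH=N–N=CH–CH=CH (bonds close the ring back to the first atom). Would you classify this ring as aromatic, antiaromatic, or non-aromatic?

Check conjugation: every atom in a ring double bond is sp² and brings one electron to the p orbital; each =N– nitrogen is pyridine-type (lone pair in the sp² plane, one electron in the p orbital) — every position has a p orbital, so the cyclic π system is continuous.
π-electron count: 4 × 2 = 8 from the 4 double-bond units.
8 = 4(2); a planar, fully conjugated 4n system is antiaromatic.

Antiaromatic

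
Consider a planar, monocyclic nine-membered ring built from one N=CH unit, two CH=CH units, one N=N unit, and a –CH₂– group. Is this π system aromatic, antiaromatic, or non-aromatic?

The CH2 carbon is saturated: the tetrahedral CH₂ carbon is sp³ and has no p orbital in the ring π system. Conjugation is not continuous around the ring.
Without a continuous loop of overlapping p orbitals the Hückel electron count never comes into play.

Non-aromatic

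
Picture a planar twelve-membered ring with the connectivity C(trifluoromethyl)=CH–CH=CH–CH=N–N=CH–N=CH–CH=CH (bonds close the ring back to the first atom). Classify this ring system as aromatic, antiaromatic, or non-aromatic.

Check conjugation: each doubly-bonded ring atom is sp² with one p-orbital electron; each =N– nitrogen is pyridine-type (lone pair in the sp² plane, one electron in the p orbital) — every position has a p orbital, so the cyclic π system is continuous.
Tallying contributions gives 6 × 2 = 12 from the 6 double-bond units.
12 = 4(3); a planar, fully conjugated 4n system is antiaromatic.

Antiaromatic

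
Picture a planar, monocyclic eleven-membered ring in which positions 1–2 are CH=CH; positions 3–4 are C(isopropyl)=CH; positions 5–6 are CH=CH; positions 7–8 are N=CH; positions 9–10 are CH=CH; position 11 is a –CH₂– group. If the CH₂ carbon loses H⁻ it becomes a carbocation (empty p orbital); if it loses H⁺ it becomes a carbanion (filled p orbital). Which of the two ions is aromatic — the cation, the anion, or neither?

The cation

In both ions every ring atom is sp² and contributes a p orbital, so both rings are fully conjugated.
Cation: 5 × 2 + 0 = 10 π electrons → 4(2)+2, aromatic.
Anion: 5 × 2 + 2 = 12 π electrons → 4(3), antiaromatic.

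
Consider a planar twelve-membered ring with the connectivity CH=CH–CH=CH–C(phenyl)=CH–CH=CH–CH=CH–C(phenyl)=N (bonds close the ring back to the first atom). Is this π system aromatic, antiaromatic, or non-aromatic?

Antiaromatic

Check conjugation: every atom in a ring double bond is sp² and brings one electron to the p orbital; each =N– nitrogen is pyridine-type (lone pair in the sp² plane, one electron in the p orbital) — every position has a p orbital, so the cyclic π system is continuous.
Adding the contributions, 6 × 2 = 12 from the 6 double-bond units.
A 4n π count (12, n = 3) in a planar conjugated ring means antiaromatic.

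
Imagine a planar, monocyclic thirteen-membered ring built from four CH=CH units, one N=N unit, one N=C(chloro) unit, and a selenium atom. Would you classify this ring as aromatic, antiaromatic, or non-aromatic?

Aromatic

Check conjugation: every atom in a ring double bond is sp² and brings one electron to the p orbital; each =N– nitrogen is pyridine-type (lone pair in the sp² plane, one electron in the p orbital); the selenium donates one lone pair from its p orbital — every position has a p orbital, so the cyclic π system is continuous.
Adding the contributions, 6 × 2 = 12 from the double-bond units + 2 from the Se atom = 14.
Since 14 = 4·3 + 2, the ring meets the 4n+2 criterion.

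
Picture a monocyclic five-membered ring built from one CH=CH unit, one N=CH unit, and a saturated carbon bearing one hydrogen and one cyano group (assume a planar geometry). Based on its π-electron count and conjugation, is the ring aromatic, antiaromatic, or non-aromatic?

Non-aromatic

At the CH(cyano) position, that saturated carbon is sp³ and has no p orbital in the ring π system; the ring's p-orbital overlap is broken there.
Broken conjugation rules out both aromaticity and antiaromaticity.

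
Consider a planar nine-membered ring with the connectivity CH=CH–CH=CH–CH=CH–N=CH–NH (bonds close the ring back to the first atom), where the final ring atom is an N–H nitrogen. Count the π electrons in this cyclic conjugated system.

10

The p orbitals form a continuous loop: each doubly-bonded ring atom is sp² with one p-orbital electron; each sp² =N– keeps its lone pair in-plane and puts one electron into the π system; the pyrrole-type nitrogen donates its lone pair from the p orbital. The ring is fully conjugated.
π-electron count: 4 × 2 = 8 from the double-bond units + 2 from the NH atom = 10.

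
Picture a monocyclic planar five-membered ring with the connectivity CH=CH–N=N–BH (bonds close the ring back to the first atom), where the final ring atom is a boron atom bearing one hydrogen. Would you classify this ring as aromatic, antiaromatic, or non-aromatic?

Antiaromatic

The p orbitals form a continuous loop: each doubly-bonded ring atom is sp² with one p-orbital electron; the doubly-bonded nitrogens are pyridine-type — their lone pairs lie in the ring plane, leaving one electron in the p orbital; the boron has an empty p orbital. The ring is fully conjugated.
π-electron count: 2 × 2 = 4 from the double-bond units + 0 from the BH atom = 4.
4 is a 4n count (n = 1), so the planar conjugated ring is antiaromatic.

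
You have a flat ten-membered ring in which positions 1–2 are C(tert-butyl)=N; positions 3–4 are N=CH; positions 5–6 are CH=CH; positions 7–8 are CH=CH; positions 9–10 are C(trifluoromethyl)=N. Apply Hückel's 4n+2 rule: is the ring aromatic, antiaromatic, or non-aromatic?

Aromatic

All ring atoms are sp² and supply a p orbital to the ring (every atom in a ring double bond is sp² and brings one electron to the p orbital; the doubly-bonded nitrogens are pyridine-type — their lone pairs lie in the ring plane, leaving one electron in the p orbital); the conjugation is uninterrupted.
Adding the contributions, 5 × 2 = 10 from the 5 double-bond units.
10 = 4(2) + 2, which satisfies Hückel's 4n+2 rule.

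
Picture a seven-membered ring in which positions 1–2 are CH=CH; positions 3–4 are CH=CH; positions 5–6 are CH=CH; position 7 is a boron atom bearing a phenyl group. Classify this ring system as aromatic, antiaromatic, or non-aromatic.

Every ring atom contributes a p orbital perpendicular to the ring (every atom in a ring double bond is sp² and brings one electron to the p orbital; the boron has an empty p orbital), so the π system is cyclic and fully conjugated.
Tallying contributions gives 3 × 2 = 6 from the double-bond units + 0 from the B(phenyl) atom = 6.
With 6 π electrons (n = 1), the Hückel 4n+2 condition holds.

Aromatic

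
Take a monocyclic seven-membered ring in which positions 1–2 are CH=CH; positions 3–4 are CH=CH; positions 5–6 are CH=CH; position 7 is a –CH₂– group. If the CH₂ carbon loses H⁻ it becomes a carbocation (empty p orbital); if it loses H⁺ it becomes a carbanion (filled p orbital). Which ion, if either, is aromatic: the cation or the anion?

In either ion the ring is fully conjugated: every atom, including the new sp² carbon, supplies a p orbital.
Cation: 3 × 2 + 0 = 6 π electrons → 4(1)+2, aromatic.
Anion: 3 × 2 + 2 = 8 π electrons → 4(2), antiaromatic.

The cation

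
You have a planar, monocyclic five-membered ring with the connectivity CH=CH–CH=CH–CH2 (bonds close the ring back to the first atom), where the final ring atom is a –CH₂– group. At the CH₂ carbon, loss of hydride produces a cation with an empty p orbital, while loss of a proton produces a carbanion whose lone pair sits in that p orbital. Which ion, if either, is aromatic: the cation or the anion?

Both ions have a continuous loop of p orbitals — each ring atom is sp².
Cation: 2 × 2 + 0 = 4 π electrons → 4(1), antiaromatic.
Anion: 2 × 2 + 2 = 6 π electrons → 4(1)+2, aromatic.

The anion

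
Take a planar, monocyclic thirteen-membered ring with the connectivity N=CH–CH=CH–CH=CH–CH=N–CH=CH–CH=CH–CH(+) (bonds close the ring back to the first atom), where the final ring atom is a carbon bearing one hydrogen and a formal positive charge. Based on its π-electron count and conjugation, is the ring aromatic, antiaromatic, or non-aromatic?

Antiaromatic

Check conjugation: the double-bond atoms are sp², each contributing one p electron; each sp² =N– keeps its lone pair in-plane and puts one electron into the π system; the carbocation has an empty p orbital — every position has a p orbital, so the cyclic π system is continuous.
Tallying contributions gives 6 × 2 = 12 from the double-bond units + 0 from the CH(+) atom = 12.
A 4n π count (12, n = 3) in a planar conjugated ring means antiaromatic.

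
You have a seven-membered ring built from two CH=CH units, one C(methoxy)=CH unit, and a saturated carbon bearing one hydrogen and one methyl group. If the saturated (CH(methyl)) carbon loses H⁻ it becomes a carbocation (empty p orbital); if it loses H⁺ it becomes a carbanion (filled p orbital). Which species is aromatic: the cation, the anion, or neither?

The cation

In both ions every ring atom is sp² and contributes a p orbital, so both rings are fully conjugated.
Cation: 3 × 2 + 0 = 6 π electrons → 4(1)+2, aromatic.
Anion: 3 × 2 + 2 = 8 π electrons → 4(2), antiaromatic.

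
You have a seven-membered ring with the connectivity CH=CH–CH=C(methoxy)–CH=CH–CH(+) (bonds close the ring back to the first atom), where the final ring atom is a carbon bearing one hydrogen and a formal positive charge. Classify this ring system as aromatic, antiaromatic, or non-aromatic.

Aromatic

The p orbitals form a continuous loop: each doubly-bonded ring atom is sp² with one p-orbital electron; the carbocation has an empty p orbital. The ring is fully conjugated.
π-electron count: 3 × 2 = 6 from the double-bond units + 0 from the CH(+) atom = 6.
Since 6 = 4·1 + 2, the ring meets the 4n+2 criterion.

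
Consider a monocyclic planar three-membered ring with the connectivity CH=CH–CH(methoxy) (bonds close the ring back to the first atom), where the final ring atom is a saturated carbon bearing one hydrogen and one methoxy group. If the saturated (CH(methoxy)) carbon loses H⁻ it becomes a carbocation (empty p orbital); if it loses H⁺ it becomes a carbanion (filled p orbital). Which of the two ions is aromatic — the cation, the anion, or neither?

In both ions every ring atom is sp² and contributes a p orbital, so both rings are fully conjugated.
Cation: 1 × 2 + 0 = 2 π electrons → 4(0)+2, aromatic.
Anion: 1 × 2 + 2 = 4 π electrons → 4(1), antiaromatic.

The cation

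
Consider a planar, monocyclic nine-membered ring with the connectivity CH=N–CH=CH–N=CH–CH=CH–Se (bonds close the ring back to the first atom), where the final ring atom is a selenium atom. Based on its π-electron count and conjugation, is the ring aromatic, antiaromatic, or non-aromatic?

Aromatic

The p orbitals form a continuous loop: each doubly-bonded ring atom is sp² with one p-orbital electron; each =N– nitrogen is pyridine-type (lone pair in the sp² plane, one electron in the p orbital); the selenium donates one lone pair from its p orbital. The ring is fully conjugated.
Counting π electrons: 4 × 2 = 8 from the double-bond units + 2 from the Se atom = 10.
10 = 4(2) + 2, which satisfies Hückel's 4n+2 rule.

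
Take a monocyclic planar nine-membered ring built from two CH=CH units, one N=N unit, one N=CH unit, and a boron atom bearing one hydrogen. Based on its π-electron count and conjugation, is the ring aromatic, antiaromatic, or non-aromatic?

All ring atoms are sp² and supply a p orbital to the ring (each doubly-bonded ring atom is sp² with one p-orbital electron; each =N– nitrogen is pyridine-type (lone pair in the sp² plane, one electron in the p orbital); the boron has an empty p orbital); the conjugation is uninterrupted.
Adding the contributions, 4 × 2 = 8 from the double-bond units + 0 from the BH atom = 8.
A 4n π count (8, n = 2) in a planar conjugated ring means antiaromatic.

Antiaromatic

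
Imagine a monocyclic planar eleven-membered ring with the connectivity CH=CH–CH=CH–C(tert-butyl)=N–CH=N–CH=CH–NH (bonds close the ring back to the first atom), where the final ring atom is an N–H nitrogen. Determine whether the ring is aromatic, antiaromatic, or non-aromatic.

Every ring atom contributes a p orbital perpendicular to the ring (each doubly-bonded ring atom is sp² with one p-orbital electron; each =N– nitrogen is pyridine-type (lone pair in the sp² plane, one electron in the p orbital); the pyrrole-type nitrogen donates its lone pair from the p orbital), so the π system is cyclic and fully conjugated.
π-electron count: 5 × 2 = 10 from the double-bond units + 2 from the NH atom = 12.
12 is a 4n count (n = 3), so the planar conjugated ring is antiaromatic.

Antiaromatic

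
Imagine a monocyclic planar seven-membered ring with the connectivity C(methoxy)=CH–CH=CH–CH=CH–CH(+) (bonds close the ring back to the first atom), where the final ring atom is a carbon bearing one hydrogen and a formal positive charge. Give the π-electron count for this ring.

Every ring atom contributes a p orbital perpendicular to the ring (each doubly-bonded ring atom is sp² with one p-orbital electron; the carbocation has an empty p orbital), so the π system is cyclic and fully conjugated.
π-electron count: 3 × 2 = 6 from the double-bond units + 0 from the CH(+) atom = 6.

6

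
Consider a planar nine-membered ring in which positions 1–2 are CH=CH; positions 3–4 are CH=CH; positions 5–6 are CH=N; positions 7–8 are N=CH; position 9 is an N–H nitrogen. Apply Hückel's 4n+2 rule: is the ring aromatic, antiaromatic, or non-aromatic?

Every ring atom contributes a p orbital perpendicular to the ring (each doubly-bonded ring atom is sp² with one p-orbital electron; the doubly-bonded nitrogens are pyridine-type — their lone pairs lie in the ring plane, leaving one electron in the p orbital; the pyrrole-type nitrogen donates its lone pair from the p orbital), so the π system is cyclic and fully conjugated.
π-electron count: 4 × 2 = 8 from the double-bond units + 2 from the NH atom = 10.
Since 10 = 4·2 + 2, the ring meets the 4n+2 criterion.

Aromatic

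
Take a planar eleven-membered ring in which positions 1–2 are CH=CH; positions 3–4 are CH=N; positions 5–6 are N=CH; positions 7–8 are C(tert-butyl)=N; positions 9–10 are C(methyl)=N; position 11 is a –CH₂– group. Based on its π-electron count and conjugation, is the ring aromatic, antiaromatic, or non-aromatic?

Non-aromatic

Because the tetrahedral CH₂ carbon is sp³ and has no p orbital in the ring π system at the CH2 position, the π system cannot extend all the way around the ring.
Hückel's rule only applies to fully conjugated rings, so this one is simply non-aromatic.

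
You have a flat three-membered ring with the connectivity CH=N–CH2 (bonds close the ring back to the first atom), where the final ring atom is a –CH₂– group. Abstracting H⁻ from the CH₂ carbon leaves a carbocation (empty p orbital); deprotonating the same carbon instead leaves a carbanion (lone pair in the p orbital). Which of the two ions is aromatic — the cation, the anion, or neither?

In either ion the ring is fully conjugated: every atom, including the new sp² carbon, supplies a p orbital.
Cation: 1 × 2 + 0 = 2 π electrons → 4(0)+2, aromatic.
Anion: 1 × 2 + 2 = 4 π electrons → 4(1), antiaromatic.

The cation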